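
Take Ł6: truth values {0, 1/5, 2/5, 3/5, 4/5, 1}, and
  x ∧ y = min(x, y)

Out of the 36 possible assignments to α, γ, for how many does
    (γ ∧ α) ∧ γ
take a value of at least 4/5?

4

value 1: 1 assignment (counts)
value 4/5: 3 assignments (counts)
value 3/5: 5 assignments
value 2/5: 7 assignments
value 1/5: 9 assignments
value 0: 11 assignments
So 4 of the 36 assignments meet the threshold.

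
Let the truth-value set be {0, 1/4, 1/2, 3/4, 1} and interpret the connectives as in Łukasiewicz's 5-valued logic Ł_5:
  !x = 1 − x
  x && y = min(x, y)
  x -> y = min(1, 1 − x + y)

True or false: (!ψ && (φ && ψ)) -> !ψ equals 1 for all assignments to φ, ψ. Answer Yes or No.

At φ = 1/4, ψ = 1, for instance:
!ψ = !1 = 0
φ && ψ = 1/4 && 1 = 1/4
!ψ && (φ && ψ) = 0 && 1/4 = 0
(!ψ && (φ && ψ)) -> !ψ = 0 -> 0 = 1
and checking the remaining 24 assignments likewise gives ≥ 1 in every case.

Yes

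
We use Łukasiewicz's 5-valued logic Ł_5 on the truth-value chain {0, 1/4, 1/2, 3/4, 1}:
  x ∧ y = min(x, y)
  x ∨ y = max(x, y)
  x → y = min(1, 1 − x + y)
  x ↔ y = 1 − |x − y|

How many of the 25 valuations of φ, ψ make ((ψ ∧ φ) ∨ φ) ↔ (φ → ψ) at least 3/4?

value 1: 3 assignments (counts)
value 3/4: 5 assignments (counts)
value 1/2: 6 assignments
value 1/4: 5 assignments
value 0: 6 assignments
So 8 of the 25 assignments meet the threshold.

8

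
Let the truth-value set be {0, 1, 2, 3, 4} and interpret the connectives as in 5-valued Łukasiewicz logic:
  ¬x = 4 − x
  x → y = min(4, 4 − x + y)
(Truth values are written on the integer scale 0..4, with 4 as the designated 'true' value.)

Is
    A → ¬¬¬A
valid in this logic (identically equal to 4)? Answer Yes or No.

Counterexample: take A = 3.
¬A = ¬3 = 1
¬¬A = ¬1 = 3
¬¬¬A = ¬3 = 1
A → ¬¬¬A = 3 → 1 = 2
This gives 2 ≠ 4.

No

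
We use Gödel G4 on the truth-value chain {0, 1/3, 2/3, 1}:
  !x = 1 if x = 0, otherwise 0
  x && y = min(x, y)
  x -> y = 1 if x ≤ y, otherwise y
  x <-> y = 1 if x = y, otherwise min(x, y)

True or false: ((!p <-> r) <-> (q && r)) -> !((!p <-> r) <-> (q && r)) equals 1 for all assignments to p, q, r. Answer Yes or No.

Counterexample: take p = 0, q = 0, r = 0.
!p = !0 = 1
!p <-> r = 1 <-> 0 = 0
q && r = 0 && 0 = 0
(!p <-> r) <-> (q && r) = 0 <-> 0 = 1
!((!p <-> r) <-> (q && r)) = !1 = 0
((!p <-> r) <-> (q && r)) -> !((!p <-> r) <-> (q && r)) = 1 -> 0 = 0
This gives 0 ≠ 1.

No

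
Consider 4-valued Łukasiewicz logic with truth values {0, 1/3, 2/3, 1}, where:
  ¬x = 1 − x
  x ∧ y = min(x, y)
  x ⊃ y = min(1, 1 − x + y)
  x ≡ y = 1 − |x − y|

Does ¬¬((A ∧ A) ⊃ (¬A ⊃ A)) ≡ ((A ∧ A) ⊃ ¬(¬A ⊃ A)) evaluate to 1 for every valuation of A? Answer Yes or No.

No

Counterexample: take A = 2/3.
A ∧ A = 2/3 ∧ 2/3 = 2/3
¬A = ¬2/3 = 1/3
¬A ⊃ A = 1/3 ⊃ 2/3 = 1
(A ∧ A) ⊃ (¬A ⊃ A) = 2/3 ⊃ 1 = 1
¬((A ∧ A) ⊃ (¬A ⊃ A)) = ¬1 = 0
¬¬((A ∧ A) ⊃ (¬A ⊃ A)) = ¬0 = 1
A ∧ A = 2/3 ∧ 2/3 = 2/3
¬A = ¬2/3 = 1/3
¬A ⊃ A = 1/3 ⊃ 2/3 = 1
¬(¬A ⊃ A) = ¬1 = 0
(A ∧ A) ⊃ ¬(¬A ⊃ A) = 2/3 ⊃ 0 = 1/3
¬¬((A ∧ A) ⊃ (¬A ⊃ A)) ≡ ((A ∧ A) ⊃ ¬(¬A ⊃ A)) = 1 ≡ 1/3 = 1/3
This gives 1/3 ≠ 1.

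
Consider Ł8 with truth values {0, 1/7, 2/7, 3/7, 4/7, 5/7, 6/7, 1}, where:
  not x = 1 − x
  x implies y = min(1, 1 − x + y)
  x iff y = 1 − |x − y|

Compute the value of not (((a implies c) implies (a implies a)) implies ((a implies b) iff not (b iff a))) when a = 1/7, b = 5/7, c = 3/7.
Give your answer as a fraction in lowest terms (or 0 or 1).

3/7

a implies c = 1/7 implies 3/7 = 1
a implies a = 1/7 implies 1/7 = 1
(a implies c) implies (a implies a) = 1 implies 1 = 1
a implies b = 1/7 implies 5/7 = 1
b iff a = 5/7 iff 1/7 = 3/7
not (b iff a) = not 3/7 = 4/7
(a implies b) iff not (b iff a) = 1 iff 4/7 = 4/7
((a implies c) implies (a implies a)) implies ((a implies b) iff not (b iff a)) = 1 implies 4/7 = 4/7
not (((a implies c) implies (a implies a)) implies ((a implies b) iff not (b iff a))) = not 4/7 = 3/7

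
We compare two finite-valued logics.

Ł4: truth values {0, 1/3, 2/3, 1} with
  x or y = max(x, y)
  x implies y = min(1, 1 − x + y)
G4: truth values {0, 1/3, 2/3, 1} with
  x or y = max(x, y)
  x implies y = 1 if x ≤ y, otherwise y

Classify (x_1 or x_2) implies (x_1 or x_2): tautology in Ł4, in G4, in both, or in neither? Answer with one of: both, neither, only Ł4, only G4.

both

In Ł4: every assignment gives 1 — tautology.
In G4: every assignment gives 1 — tautology.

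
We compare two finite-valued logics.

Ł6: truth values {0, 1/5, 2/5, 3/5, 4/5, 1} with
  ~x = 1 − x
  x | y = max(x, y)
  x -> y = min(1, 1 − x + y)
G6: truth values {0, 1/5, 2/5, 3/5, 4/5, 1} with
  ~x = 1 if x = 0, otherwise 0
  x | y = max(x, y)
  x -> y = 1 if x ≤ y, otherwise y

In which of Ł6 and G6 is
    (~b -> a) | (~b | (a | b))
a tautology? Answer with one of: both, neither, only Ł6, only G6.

only G6

In Ł6: at a = 0, b = 1/5 the value is 4/5 — not a tautology.
In G6: every assignment gives 1 — tautology.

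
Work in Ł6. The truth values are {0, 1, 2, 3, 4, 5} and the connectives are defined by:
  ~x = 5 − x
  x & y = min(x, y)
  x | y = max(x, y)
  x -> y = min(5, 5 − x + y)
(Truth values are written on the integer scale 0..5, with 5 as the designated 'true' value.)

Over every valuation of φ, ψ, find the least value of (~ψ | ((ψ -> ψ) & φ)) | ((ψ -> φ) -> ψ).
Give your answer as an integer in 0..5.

3

Take φ = 1, ψ = 2:
~ψ = ~2 = 3
ψ -> ψ = 2 -> 2 = 5
(ψ -> ψ) & φ = 5 & 1 = 1
~ψ | ((ψ -> ψ) & φ) = 3 | 1 = 3
ψ -> φ = 2 -> 1 = 4
(ψ -> φ) -> ψ = 4 -> 2 = 3
(~ψ | ((ψ -> ψ) & φ)) | ((ψ -> φ) -> ψ) = 3 | 3 = 3
No assignment yields a value below 3, so this is the minimum.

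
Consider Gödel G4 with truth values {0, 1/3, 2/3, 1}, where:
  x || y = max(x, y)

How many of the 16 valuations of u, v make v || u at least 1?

7

u = 0, v = 0 ↦ 0  <
u = 0, v = 1/3 ↦ 1/3  <
u = 0, v = 2/3 ↦ 2/3  <
u = 0, v = 1 ↦ 1  ≥
u = 1/3, v = 0 ↦ 1/3  <
u = 1/3, v = 1/3 ↦ 1/3  <
u = 1/3, v = 2/3 ↦ 2/3  <
u = 1/3, v = 1 ↦ 1  ≥
u = 2/3, v = 0 ↦ 2/3  <
u = 2/3, v = 1/3 ↦ 2/3  <
u = 2/3, v = 2/3 ↦ 2/3  <
u = 2/3, v = 1 ↦ 1  ≥
u = 1, v = 0 ↦ 1  ≥
u = 1, v = 1/3 ↦ 1  ≥
u = 1, v = 2/3 ↦ 1  ≥
u = 1, v = 1 ↦ 1  ≥
So 7 of the 16 assignments meet the threshold.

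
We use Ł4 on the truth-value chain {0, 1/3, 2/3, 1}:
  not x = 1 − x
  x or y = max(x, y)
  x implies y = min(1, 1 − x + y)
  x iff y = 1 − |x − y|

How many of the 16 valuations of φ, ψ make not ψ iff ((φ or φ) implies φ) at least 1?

4

φ = 0, ψ = 0 ↦ 1  ≥
φ = 0, ψ = 1/3 ↦ 2/3  <
φ = 0, ψ = 2/3 ↦ 1/3  <
φ = 0, ψ = 1 ↦ 0  <
φ = 1/3, ψ = 0 ↦ 1  ≥
φ = 1/3, ψ = 1/3 ↦ 2/3  <
φ = 1/3, ψ = 2/3 ↦ 1/3  <
φ = 1/3, ψ = 1 ↦ 0  <
φ = 2/3, ψ = 0 ↦ 1  ≥
φ = 2/3, ψ = 1/3 ↦ 2/3  <
φ = 2/3, ψ = 2/3 ↦ 1/3  <
φ = 2/3, ψ = 1 ↦ 0  <
φ = 1, ψ = 0 ↦ 1  ≥
φ = 1, ψ = 1/3 ↦ 2/3  <
φ = 1, ψ = 2/3 ↦ 1/3  <
φ = 1, ψ = 1 ↦ 0  <
So 4 of the 16 assignments meet the threshold.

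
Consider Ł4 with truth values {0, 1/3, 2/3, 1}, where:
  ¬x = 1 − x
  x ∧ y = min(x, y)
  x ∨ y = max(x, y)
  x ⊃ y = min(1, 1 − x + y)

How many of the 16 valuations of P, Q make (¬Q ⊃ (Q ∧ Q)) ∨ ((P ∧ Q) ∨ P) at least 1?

P = 0, Q = 0 ↦ 0  <
P = 0, Q = 1/3 ↦ 2/3  <
P = 0, Q = 2/3 ↦ 1  ≥
P = 0, Q = 1 ↦ 1  ≥
P = 1/3, Q = 0 ↦ 1/3  <
P = 1/3, Q = 1/3 ↦ 2/3  <
P = 1/3, Q = 2/3 ↦ 1  ≥
P = 1/3, Q = 1 ↦ 1  ≥
P = 2/3, Q = 0 ↦ 2/3  <
P = 2/3, Q = 1/3 ↦ 2/3  <
P = 2/3, Q = 2/3 ↦ 1  ≥
P = 2/3, Q = 1 ↦ 1  ≥
P = 1, Q = 0 ↦ 1  ≥
P = 1, Q = 1/3 ↦ 1  ≥
P = 1, Q = 2/3 ↦ 1  ≥
P = 1, Q = 1 ↦ 1  ≥
So 10 of the 16 assignments meet the threshold.

10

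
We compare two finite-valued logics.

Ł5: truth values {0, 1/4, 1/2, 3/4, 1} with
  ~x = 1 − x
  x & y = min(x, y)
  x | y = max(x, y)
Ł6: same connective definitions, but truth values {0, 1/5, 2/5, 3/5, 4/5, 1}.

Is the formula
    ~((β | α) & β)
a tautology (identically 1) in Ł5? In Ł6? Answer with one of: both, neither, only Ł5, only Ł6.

neither

In Ł5: at α = 0, β = 1/4 the value is 3/4 — not a tautology.
In Ł6: at α = 0, β = 1/5 the value is 4/5 — not a tautology.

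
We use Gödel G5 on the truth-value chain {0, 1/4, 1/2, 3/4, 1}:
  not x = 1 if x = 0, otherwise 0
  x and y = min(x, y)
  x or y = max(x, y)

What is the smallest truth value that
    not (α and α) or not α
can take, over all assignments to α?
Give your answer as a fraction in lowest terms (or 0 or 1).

0

Take α = 1/4:
α and α = 1/4 and 1/4 = 1/4
not (α and α) = not 1/4 = 0
not α = not 1/4 = 0
not (α and α) or not α = 0 or 0 = 0
No assignment yields a value below 0, so this is the minimum.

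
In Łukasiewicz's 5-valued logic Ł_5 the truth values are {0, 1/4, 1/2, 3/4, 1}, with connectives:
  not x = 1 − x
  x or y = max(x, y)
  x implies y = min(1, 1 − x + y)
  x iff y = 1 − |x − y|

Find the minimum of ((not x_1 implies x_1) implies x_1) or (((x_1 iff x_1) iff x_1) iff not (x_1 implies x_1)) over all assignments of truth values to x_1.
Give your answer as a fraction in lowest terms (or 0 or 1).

Take x_1 = 1/2:
not x_1 = not 1/2 = 1/2
not x_1 implies x_1 = 1/2 implies 1/2 = 1
(not x_1 implies x_1) implies x_1 = 1 implies 1/2 = 1/2
x_1 iff x_1 = 1/2 iff 1/2 = 1
(x_1 iff x_1) iff x_1 = 1 iff 1/2 = 1/2
x_1 implies x_1 = 1/2 implies 1/2 = 1
not (x_1 implies x_1) = not 1 = 0
((x_1 iff x_1) iff x_1) iff not (x_1 implies x_1) = 1/2 iff 0 = 1/2
((not x_1 implies x_1) implies x_1) or (((x_1 iff x_1) iff x_1) iff not (x_1 implies x_1)) = 1/2 or 1/2 = 1/2
No assignment yields a value below 1/2, so this is the minimum.

1/2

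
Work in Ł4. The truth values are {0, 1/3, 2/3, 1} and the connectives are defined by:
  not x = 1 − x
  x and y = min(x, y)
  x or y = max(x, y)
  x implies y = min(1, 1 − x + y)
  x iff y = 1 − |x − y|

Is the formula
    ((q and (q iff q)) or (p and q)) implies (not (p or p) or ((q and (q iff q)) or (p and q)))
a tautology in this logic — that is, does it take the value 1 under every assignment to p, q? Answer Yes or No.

p = 0, q = 0 ↦ 1
p = 0, q = 1/3 ↦ 1
p = 0, q = 2/3 ↦ 1
p = 0, q = 1 ↦ 1
p = 1/3, q = 0 ↦ 1
p = 1/3, q = 1/3 ↦ 1
p = 1/3, q = 2/3 ↦ 1
p = 1/3, q = 1 ↦ 1
p = 2/3, q = 0 ↦ 1
p = 2/3, q = 1/3 ↦ 1
p = 2/3, q = 2/3 ↦ 1
p = 2/3, q = 1 ↦ 1
p = 1, q = 0 ↦ 1
p = 1, q = 1/3 ↦ 1
p = 1, q = 2/3 ↦ 1
p = 1, q = 1 ↦ 1
Every assignment gives a value ≥ 1.

Yes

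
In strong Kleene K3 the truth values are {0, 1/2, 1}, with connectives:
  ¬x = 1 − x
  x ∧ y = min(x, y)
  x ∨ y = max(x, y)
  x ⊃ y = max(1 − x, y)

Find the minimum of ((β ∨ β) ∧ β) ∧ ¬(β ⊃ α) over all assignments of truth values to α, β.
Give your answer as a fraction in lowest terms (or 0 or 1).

Take α = 0, β = 0:
β ∨ β = 0 ∨ 0 = 0
(β ∨ β) ∧ β = 0 ∧ 0 = 0
β ⊃ α = 0 ⊃ 0 = 1
¬(β ⊃ α) = ¬1 = 0
((β ∨ β) ∧ β) ∧ ¬(β ⊃ α) = 0 ∧ 0 = 0
No assignment yields a value below 0, so this is the minimum.

0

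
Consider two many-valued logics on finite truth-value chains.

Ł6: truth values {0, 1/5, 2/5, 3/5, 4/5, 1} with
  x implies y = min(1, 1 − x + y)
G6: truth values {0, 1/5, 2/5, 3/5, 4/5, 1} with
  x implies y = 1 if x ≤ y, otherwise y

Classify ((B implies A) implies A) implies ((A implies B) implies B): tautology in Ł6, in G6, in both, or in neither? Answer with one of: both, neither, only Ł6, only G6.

In Ł6: every assignment gives 1 — tautology.
In G6: at A = 0, B = 1/5 the value is 1/5 — not a tautology.

only Ł6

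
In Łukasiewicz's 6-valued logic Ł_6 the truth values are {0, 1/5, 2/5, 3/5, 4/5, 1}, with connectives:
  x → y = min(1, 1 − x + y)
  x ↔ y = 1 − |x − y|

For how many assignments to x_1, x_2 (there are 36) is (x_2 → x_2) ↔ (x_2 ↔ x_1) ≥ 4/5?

16

value 1: 6 assignments (counts)
value 4/5: 10 assignments (counts)
value 3/5: 8 assignments
value 2/5: 6 assignments
value 1/5: 4 assignments
value 0: 2 assignments
So 16 of the 36 assignments meet the threshold.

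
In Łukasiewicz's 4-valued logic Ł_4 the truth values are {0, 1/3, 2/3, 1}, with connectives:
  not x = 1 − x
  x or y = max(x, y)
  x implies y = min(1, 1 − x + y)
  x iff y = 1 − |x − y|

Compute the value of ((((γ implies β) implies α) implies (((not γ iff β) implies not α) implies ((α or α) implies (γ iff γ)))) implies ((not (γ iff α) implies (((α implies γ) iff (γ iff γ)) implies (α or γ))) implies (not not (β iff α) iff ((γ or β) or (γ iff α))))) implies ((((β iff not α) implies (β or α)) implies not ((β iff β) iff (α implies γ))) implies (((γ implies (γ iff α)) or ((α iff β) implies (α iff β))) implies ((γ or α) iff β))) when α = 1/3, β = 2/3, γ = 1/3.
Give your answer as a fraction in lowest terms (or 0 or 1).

1

γ implies β = 1/3 implies 2/3 = 1
(γ implies β) implies α = 1 implies 1/3 = 1/3
not γ = not 1/3 = 2/3
not γ iff β = 2/3 iff 2/3 = 1
not α = not 1/3 = 2/3
(not γ iff β) implies not α = 1 implies 2/3 = 2/3
α or α = 1/3 or 1/3 = 1/3
γ iff γ = 1/3 iff 1/3 = 1
(α or α) implies (γ iff γ) = 1/3 implies 1 = 1
((not γ iff β) implies not α) implies ((α or α) implies (γ iff γ)) = 2/3 implies 1 = 1
((γ implies β) implies α) implies (((not γ iff β) implies not α) implies ((α or α) implies (γ iff γ))) = 1/3 implies 1 = 1
γ iff α = 1/3 iff 1/3 = 1
not (γ iff α) = not 1 = 0
α implies γ = 1/3 implies 1/3 = 1
γ iff γ = 1/3 iff 1/3 = 1
(α implies γ) iff (γ iff γ) = 1 iff 1 = 1
α or γ = 1/3 or 1/3 = 1/3
((α implies γ) iff (γ iff γ)) implies (α or γ) = 1 implies 1/3 = 1/3
not (γ iff α) implies (((α implies γ) iff (γ iff γ)) implies (α or γ)) = 0 implies 1/3 = 1
β iff α = 2/3 iff 1/3 = 2/3
not (β iff α) = not 2/3 = 1/3
not not (β iff α) = not 1/3 = 2/3
γ or β = 1/3 or 2/3 = 2/3
γ iff α = 1/3 iff 1/3 = 1
(γ or β) or (γ iff α) = 2/3 or 1 = 1
not not (β iff α) iff ((γ or β) or (γ iff α)) = 2/3 iff 1 = 2/3
(not (γ iff α) implies (((α implies γ) iff (γ iff γ)) implies (α or γ))) implies (not not (β iff α) iff ((γ or β) or (γ iff α))) = 1 implies 2/3 = 2/3
(((γ implies β) implies α) implies (((not γ iff β) implies not α) implies ((α or α) implies (γ iff γ)))) implies ((not (γ iff α) implies (((α implies γ) iff (γ iff γ)) implies (α or γ))) implies (not not (β iff α) iff ((γ or β) or (γ iff α)))) = 1 implies 2/3 = 2/3
not α = not 1/3 = 2/3
β iff not α = 2/3 iff 2/3 = 1
β or α = 2/3 or 1/3 = 2/3
(β iff not α) implies (β or α) = 1 implies 2/3 = 2/3
β iff β = 2/3 iff 2/3 = 1
α implies γ = 1/3 implies 1/3 = 1
(β iff β) iff (α implies γ) = 1 iff 1 = 1
not ((β iff β) iff (α implies γ)) = not 1 = 0
((β iff not α) implies (β or α)) implies not ((β iff β) iff (α implies γ)) = 2/3 implies 0 = 1/3
γ iff α = 1/3 iff 1/3 = 1
γ implies (γ iff α) = 1/3 implies 1 = 1
α iff β = 1/3 iff 2/3 = 2/3
α iff β = 1/3 iff 2/3 = 2/3
(α iff β) implies (α iff β) = 2/3 implies 2/3 = 1
(γ implies (γ iff α)) or ((α iff β) implies (α iff β)) = 1 or 1 = 1
γ or α = 1/3 or 1/3 = 1/3
(γ or α) iff β = 1/3 iff 2/3 = 2/3
((γ implies (γ iff α)) or ((α iff β) implies (α iff β))) implies ((γ or α) iff β) = 1 implies 2/3 = 2/3
(((β iff not α) implies (β or α)) implies not ((β iff β) iff (α implies γ))) implies (((γ implies (γ iff α)) or ((α iff β) implies (α iff β))) implies ((γ or α) iff β)) = 1/3 implies 2/3 = 1
((((γ implies β) implies α) implies (((not γ iff β) implies not α) implies ((α or α) implies (γ iff γ)))) implies ((not (γ iff α) implies (((α implies γ) iff (γ iff γ)) implies (α or γ))) implies (not not (β iff α) iff ((γ or β) or (γ iff α))))) implies ((((β iff not α) implies (β or α)) implies not ((β iff β) iff (α implies γ))) implies (((γ implies (γ iff α)) or ((α iff β) implies (α iff β))) implies ((γ or α) iff β))) = 2/3 implies 1 = 1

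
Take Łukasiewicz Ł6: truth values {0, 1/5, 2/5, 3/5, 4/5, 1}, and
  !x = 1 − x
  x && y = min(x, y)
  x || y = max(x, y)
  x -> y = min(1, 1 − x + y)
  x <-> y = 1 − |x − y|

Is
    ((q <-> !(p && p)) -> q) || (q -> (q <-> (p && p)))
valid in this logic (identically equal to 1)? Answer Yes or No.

Counterexample: take p = 1/5, q = 4/5.
p && p = 1/5 && 1/5 = 1/5
!(p && p) = !1/5 = 4/5
q <-> !(p && p) = 4/5 <-> 4/5 = 1
(q <-> !(p && p)) -> q = 1 -> 4/5 = 4/5
p && p = 1/5 && 1/5 = 1/5
q <-> (p && p) = 4/5 <-> 1/5 = 2/5
q -> (q <-> (p && p)) = 4/5 -> 2/5 = 3/5
((q <-> !(p && p)) -> q) || (q -> (q <-> (p && p))) = 4/5 || 3/5 = 4/5
This gives 4/5 ≠ 1.

No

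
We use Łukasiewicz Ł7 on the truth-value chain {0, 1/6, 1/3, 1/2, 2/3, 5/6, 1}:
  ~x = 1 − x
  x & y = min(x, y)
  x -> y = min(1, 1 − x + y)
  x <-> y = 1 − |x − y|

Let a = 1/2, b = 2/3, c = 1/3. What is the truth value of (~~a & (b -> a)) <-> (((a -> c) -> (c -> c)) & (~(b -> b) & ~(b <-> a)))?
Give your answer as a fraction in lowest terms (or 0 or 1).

~a = ~1/2 = 1/2
~~a = ~1/2 = 1/2
b -> a = 2/3 -> 1/2 = 5/6
~~a & (b -> a) = 1/2 & 5/6 = 1/2
a -> c = 1/2 -> 1/3 = 5/6
c -> c = 1/3 -> 1/3 = 1
(a -> c) -> (c -> c) = 5/6 -> 1 = 1
b -> b = 2/3 -> 2/3 = 1
~(b -> b) = ~1 = 0
b <-> a = 2/3 <-> 1/2 = 5/6
~(b <-> a) = ~5/6 = 1/6
~(b -> b) & ~(b <-> a) = 0 & 1/6 = 0
((a -> c) -> (c -> c)) & (~(b -> b) & ~(b <-> a)) = 1 & 0 = 0
(~~a & (b -> a)) <-> (((a -> c) -> (c -> c)) & (~(b -> b) & ~(b <-> a))) = 1/2 <-> 0 = 1/2

1/2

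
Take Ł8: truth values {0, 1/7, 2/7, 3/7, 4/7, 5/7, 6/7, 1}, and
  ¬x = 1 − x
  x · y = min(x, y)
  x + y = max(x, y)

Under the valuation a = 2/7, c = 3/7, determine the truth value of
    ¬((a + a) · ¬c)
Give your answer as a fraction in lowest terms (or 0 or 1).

a + a = 2/7 + 2/7 = 2/7
¬c = ¬3/7 = 4/7
(a + a) · ¬c = 2/7 · 4/7 = 2/7
¬((a + a) · ¬c) = ¬2/7 = 5/7

5/7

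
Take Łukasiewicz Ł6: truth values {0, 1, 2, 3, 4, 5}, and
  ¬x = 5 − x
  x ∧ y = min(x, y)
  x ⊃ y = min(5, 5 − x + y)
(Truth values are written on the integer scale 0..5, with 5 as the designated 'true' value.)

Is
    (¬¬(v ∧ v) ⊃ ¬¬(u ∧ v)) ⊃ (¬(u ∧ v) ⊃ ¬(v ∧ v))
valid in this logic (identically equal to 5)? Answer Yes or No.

Yes

At u = 2, v = 3, for instance:
v ∧ v = 3 ∧ 3 = 3
¬(v ∧ v) = ¬3 = 2
¬¬(v ∧ v) = ¬2 = 3
u ∧ v = 2 ∧ 3 = 2
¬(u ∧ v) = ¬2 = 3
¬¬(u ∧ v) = ¬3 = 2
¬¬(v ∧ v) ⊃ ¬¬(u ∧ v) = 3 ⊃ 2 = 4
¬(u ∧ v) ⊃ ¬(v ∧ v) = 3 ⊃ 2 = 4
(¬¬(v ∧ v) ⊃ ¬¬(u ∧ v)) ⊃ (¬(u ∧ v) ⊃ ¬(v ∧ v)) = 4 ⊃ 4 = 5
and checking the remaining 35 assignments likewise gives ≥ 5 in every case.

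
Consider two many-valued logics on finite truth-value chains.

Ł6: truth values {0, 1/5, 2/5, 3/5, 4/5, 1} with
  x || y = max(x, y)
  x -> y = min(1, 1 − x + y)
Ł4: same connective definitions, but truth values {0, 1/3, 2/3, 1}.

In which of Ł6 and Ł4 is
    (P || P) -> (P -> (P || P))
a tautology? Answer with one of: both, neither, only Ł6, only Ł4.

In Ł6: every assignment gives 1 — tautology.
In Ł4: every assignment gives 1 — tautology.

both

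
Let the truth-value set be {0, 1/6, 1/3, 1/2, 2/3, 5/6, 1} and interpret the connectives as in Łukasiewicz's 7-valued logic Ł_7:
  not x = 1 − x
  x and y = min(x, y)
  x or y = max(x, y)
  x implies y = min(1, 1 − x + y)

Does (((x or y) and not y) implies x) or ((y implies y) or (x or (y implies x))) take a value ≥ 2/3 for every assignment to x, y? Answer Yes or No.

Yes

At x = 1, y = 1/2, for instance:
x or y = 1 or 1/2 = 1
not y = not 1/2 = 1/2
(x or y) and not y = 1 and 1/2 = 1/2
((x or y) and not y) implies x = 1/2 implies 1 = 1
y implies y = 1/2 implies 1/2 = 1
y implies x = 1/2 implies 1 = 1
x or (y implies x) = 1 or 1 = 1
(y implies y) or (x or (y implies x)) = 1 or 1 = 1
(((x or y) and not y) implies x) or ((y implies y) or (x or (y implies x))) = 1 or 1 = 1
and checking the remaining 48 assignments likewise gives ≥ 2/3 in every case.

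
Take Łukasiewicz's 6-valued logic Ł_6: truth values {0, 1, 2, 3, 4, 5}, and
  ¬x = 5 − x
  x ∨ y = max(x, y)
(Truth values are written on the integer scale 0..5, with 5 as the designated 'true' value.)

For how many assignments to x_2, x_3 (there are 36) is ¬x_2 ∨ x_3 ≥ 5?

value 5: 11 assignments (counts)
value 4: 9 assignments
value 3: 7 assignments
value 2: 5 assignments
value 1: 3 assignments
value 0: 1 assignment
So 11 of the 36 assignments meet the threshold.

11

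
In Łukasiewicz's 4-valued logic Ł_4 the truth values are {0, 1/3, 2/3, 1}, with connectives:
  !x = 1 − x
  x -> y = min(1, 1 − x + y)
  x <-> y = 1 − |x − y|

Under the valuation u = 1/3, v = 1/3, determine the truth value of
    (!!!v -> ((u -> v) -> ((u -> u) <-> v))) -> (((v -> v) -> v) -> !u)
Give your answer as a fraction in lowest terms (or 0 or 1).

1

!v = !1/3 = 2/3
!!v = !2/3 = 1/3
!!!v = !1/3 = 2/3
u -> v = 1/3 -> 1/3 = 1
u -> u = 1/3 -> 1/3 = 1
(u -> u) <-> v = 1 <-> 1/3 = 1/3
(u -> v) -> ((u -> u) <-> v) = 1 -> 1/3 = 1/3
!!!v -> ((u -> v) -> ((u -> u) <-> v)) = 2/3 -> 1/3 = 2/3
v -> v = 1/3 -> 1/3 = 1
(v -> v) -> v = 1 -> 1/3 = 1/3
!u = !1/3 = 2/3
((v -> v) -> v) -> !u = 1/3 -> 2/3 = 1
(!!!v -> ((u -> v) -> ((u -> u) <-> v))) -> (((v -> v) -> v) -> !u) = 2/3 -> 1 = 1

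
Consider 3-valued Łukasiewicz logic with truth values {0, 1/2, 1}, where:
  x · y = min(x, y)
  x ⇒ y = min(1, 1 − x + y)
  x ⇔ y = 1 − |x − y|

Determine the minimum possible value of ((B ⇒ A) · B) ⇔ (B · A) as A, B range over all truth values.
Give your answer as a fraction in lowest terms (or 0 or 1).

1/2

Take A = 0, B = 1/2:
B ⇒ A = 1/2 ⇒ 0 = 1/2
(B ⇒ A) · B = 1/2 · 1/2 = 1/2
B · A = 1/2 · 0 = 0
((B ⇒ A) · B) ⇔ (B · A) = 1/2 ⇔ 0 = 1/2
No assignment yields a value below 1/2, so this is the minimum.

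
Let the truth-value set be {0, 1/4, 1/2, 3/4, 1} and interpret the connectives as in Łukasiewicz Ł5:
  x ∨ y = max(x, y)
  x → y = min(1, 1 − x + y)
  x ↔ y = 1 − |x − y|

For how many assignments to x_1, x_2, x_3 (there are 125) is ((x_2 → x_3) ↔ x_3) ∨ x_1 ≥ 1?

value 1: 61 assignments (counts)
value 3/4: 37 assignments
value 1/2: 19 assignments
value 1/4: 7 assignments
value 0: 1 assignment
So 61 of the 125 assignments meet the threshold.

61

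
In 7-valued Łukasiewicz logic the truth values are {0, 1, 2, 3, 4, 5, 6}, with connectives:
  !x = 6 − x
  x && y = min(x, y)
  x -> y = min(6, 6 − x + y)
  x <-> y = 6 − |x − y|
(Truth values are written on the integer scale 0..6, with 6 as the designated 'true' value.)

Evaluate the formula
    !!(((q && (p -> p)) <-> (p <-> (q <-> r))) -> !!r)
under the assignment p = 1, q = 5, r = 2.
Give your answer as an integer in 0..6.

p -> p = 1 -> 1 = 6
q && (p -> p) = 5 && 6 = 5
q <-> r = 5 <-> 2 = 3
p <-> (q <-> r) = 1 <-> 3 = 4
(q && (p -> p)) <-> (p <-> (q <-> r)) = 5 <-> 4 = 5
!r = !2 = 4
!!r = !4 = 2
((q && (p -> p)) <-> (p <-> (q <-> r))) -> !!r = 5 -> 2 = 3
!(((q && (p -> p)) <-> (p <-> (q <-> r))) -> !!r) = !3 = 3
!!(((q && (p -> p)) <-> (p <-> (q <-> r))) -> !!r) = !3 = 3

3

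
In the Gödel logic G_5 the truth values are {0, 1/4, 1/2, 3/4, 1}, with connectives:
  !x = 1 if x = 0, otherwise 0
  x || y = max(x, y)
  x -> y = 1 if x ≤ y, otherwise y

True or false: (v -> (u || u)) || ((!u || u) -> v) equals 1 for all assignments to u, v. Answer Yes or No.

No

Counterexample: take u = 0, v = 1/4.
u || u = 0 || 0 = 0
v -> (u || u) = 1/4 -> 0 = 0
!u = !0 = 1
!u || u = 1 || 0 = 1
(!u || u) -> v = 1 -> 1/4 = 1/4
(v -> (u || u)) || ((!u || u) -> v) = 0 || 1/4 = 1/4
This gives 1/4 ≠ 1.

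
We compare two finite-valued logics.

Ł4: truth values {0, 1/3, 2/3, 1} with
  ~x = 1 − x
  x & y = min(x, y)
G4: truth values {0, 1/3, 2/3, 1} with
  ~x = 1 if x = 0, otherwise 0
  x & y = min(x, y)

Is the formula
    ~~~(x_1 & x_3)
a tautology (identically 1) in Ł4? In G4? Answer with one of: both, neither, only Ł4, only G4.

In Ł4: at x_1 = 1/3, x_3 = 1/3 the value is 2/3 — not a tautology.
In G4: at x_1 = 1/3, x_3 = 1/3 the value is 0 — not a tautology.

neither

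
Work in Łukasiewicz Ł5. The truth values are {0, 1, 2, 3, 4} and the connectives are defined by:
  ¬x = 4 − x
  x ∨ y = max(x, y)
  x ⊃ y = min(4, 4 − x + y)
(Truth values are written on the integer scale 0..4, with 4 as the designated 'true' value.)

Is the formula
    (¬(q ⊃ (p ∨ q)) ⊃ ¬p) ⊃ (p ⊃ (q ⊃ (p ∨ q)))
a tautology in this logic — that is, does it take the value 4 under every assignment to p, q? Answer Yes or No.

At p = 3, q = 0, for instance:
p ∨ q = 3 ∨ 0 = 3
q ⊃ (p ∨ q) = 0 ⊃ 3 = 4
¬(q ⊃ (p ∨ q)) = ¬4 = 0
¬p = ¬3 = 1
¬(q ⊃ (p ∨ q)) ⊃ ¬p = 0 ⊃ 1 = 4
p ⊃ (q ⊃ (p ∨ q)) = 3 ⊃ 4 = 4
(¬(q ⊃ (p ∨ q)) ⊃ ¬p) ⊃ (p ⊃ (q ⊃ (p ∨ q))) = 4 ⊃ 4 = 4
and checking the remaining 24 assignments likewise gives ≥ 4 in every case.

Yes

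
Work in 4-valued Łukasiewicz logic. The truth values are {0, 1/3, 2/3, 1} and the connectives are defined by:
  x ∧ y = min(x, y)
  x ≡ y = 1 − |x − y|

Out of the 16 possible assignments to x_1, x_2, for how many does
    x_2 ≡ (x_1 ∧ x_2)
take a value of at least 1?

10

x_1 = 0, x_2 = 0 ↦ 1  ≥
x_1 = 0, x_2 = 1/3 ↦ 2/3  <
x_1 = 0, x_2 = 2/3 ↦ 1/3  <
x_1 = 0, x_2 = 1 ↦ 0  <
x_1 = 1/3, x_2 = 0 ↦ 1  ≥
x_1 = 1/3, x_2 = 1/3 ↦ 1  ≥
x_1 = 1/3, x_2 = 2/3 ↦ 2/3  <
x_1 = 1/3, x_2 = 1 ↦ 1/3  <
x_1 = 2/3, x_2 = 0 ↦ 1  ≥
x_1 = 2/3, x_2 = 1/3 ↦ 1  ≥
x_1 = 2/3, x_2 = 2/3 ↦ 1  ≥
x_1 = 2/3, x_2 = 1 ↦ 2/3  <
x_1 = 1, x_2 = 0 ↦ 1  ≥
x_1 = 1, x_2 = 1/3 ↦ 1  ≥
x_1 = 1, x_2 = 2/3 ↦ 1  ≥
x_1 = 1, x_2 = 1 ↦ 1  ≥
So 10 of the 16 assignments meet the threshold.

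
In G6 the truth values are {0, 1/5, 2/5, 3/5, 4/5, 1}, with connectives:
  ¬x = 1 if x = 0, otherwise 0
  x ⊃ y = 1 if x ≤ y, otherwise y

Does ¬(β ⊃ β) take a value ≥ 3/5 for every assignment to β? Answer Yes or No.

No

Counterexample: take β = 0.
β ⊃ β = 0 ⊃ 0 = 1
¬(β ⊃ β) = ¬1 = 0
This gives 0, which is below 3/5.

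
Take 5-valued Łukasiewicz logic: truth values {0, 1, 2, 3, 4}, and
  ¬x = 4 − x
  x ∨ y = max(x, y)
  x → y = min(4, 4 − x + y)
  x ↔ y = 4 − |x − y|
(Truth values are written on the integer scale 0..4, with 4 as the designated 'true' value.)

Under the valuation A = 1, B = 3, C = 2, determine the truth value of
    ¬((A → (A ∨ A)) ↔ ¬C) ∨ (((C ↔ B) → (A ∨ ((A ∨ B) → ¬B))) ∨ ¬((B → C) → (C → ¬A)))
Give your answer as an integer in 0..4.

3

A ∨ A = 1 ∨ 1 = 1
A → (A ∨ A) = 1 → 1 = 4
¬C = ¬2 = 2
(A → (A ∨ A)) ↔ ¬C = 4 ↔ 2 = 2
¬((A → (A ∨ A)) ↔ ¬C) = ¬2 = 2
C ↔ B = 2 ↔ 3 = 3
A ∨ B = 1 ∨ 3 = 3
¬B = ¬3 = 1
(A ∨ B) → ¬B = 3 → 1 = 2
A ∨ ((A ∨ B) → ¬B) = 1 ∨ 2 = 2
(C ↔ B) → (A ∨ ((A ∨ B) → ¬B)) = 3 → 2 = 3
B → C = 3 → 2 = 3
¬A = ¬1 = 3
C → ¬A = 2 → 3 = 4
(B → C) → (C → ¬A) = 3 → 4 = 4
¬((B → C) → (C → ¬A)) = ¬4 = 0
((C ↔ B) → (A ∨ ((A ∨ B) → ¬B))) ∨ ¬((B → C) → (C → ¬A)) = 3 ∨ 0 = 3
¬((A → (A ∨ A)) ↔ ¬C) ∨ (((C ↔ B) → (A ∨ ((A ∨ B) → ¬B))) ∨ ¬((B → C) → (C → ¬A))) = 2 ∨ 3 = 3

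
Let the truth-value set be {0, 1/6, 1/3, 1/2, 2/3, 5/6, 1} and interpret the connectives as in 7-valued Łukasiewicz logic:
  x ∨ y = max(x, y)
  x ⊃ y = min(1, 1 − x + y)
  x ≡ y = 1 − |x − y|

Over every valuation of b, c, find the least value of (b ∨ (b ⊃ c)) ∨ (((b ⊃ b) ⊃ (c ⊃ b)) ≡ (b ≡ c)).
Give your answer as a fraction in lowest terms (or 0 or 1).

Take b = 1/2, c = 0:
b ⊃ c = 1/2 ⊃ 0 = 1/2
b ∨ (b ⊃ c) = 1/2 ∨ 1/2 = 1/2
b ⊃ b = 1/2 ⊃ 1/2 = 1
c ⊃ b = 0 ⊃ 1/2 = 1
(b ⊃ b) ⊃ (c ⊃ b) = 1 ⊃ 1 = 1
b ≡ c = 1/2 ≡ 0 = 1/2
((b ⊃ b) ⊃ (c ⊃ b)) ≡ (b ≡ c) = 1 ≡ 1/2 = 1/2
(b ∨ (b ⊃ c)) ∨ (((b ⊃ b) ⊃ (c ⊃ b)) ≡ (b ≡ c)) = 1/2 ∨ 1/2 = 1/2
No assignment yields a value below 1/2, so this is the minimum.

1/2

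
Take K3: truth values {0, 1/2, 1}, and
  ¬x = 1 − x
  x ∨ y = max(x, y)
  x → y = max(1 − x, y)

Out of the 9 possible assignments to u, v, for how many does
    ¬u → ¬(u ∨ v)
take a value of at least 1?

u = 0, v = 0 ↦ 1  ≥
u = 0, v = 1/2 ↦ 1/2  <
u = 0, v = 1 ↦ 0  <
u = 1/2, v = 0 ↦ 1/2  <
u = 1/2, v = 1/2 ↦ 1/2  <
u = 1/2, v = 1 ↦ 1/2  <
u = 1, v = 0 ↦ 1  ≥
u = 1, v = 1/2 ↦ 1  ≥
u = 1, v = 1 ↦ 1  ≥
So 4 of the 9 assignments meet the threshold.

4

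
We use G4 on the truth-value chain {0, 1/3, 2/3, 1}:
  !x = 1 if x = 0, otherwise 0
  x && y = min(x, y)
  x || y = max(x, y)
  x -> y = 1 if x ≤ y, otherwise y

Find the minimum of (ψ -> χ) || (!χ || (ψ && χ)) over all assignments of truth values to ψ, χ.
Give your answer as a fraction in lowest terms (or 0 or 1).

Take ψ = 2/3, χ = 1/3:
ψ -> χ = 2/3 -> 1/3 = 1/3
!χ = !1/3 = 0
ψ && χ = 2/3 && 1/3 = 1/3
!χ || (ψ && χ) = 0 || 1/3 = 1/3
(ψ -> χ) || (!χ || (ψ && χ)) = 1/3 || 1/3 = 1/3
No assignment yields a value below 1/3, so this is the minimum.

1/3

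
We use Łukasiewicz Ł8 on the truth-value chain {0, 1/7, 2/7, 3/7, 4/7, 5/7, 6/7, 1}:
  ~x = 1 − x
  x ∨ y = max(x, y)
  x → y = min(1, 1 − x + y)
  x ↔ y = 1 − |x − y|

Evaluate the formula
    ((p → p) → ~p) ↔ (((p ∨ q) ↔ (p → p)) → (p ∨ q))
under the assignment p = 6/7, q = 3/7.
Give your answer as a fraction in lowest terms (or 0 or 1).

p → p = 6/7 → 6/7 = 1
~p = ~6/7 = 1/7
(p → p) → ~p = 1 → 1/7 = 1/7
p ∨ q = 6/7 ∨ 3/7 = 6/7
p → p = 6/7 → 6/7 = 1
(p ∨ q) ↔ (p → p) = 6/7 ↔ 1 = 6/7
p ∨ q = 6/7 ∨ 3/7 = 6/7
((p ∨ q) ↔ (p → p)) → (p ∨ q) = 6/7 → 6/7 = 1
((p → p) → ~p) ↔ (((p ∨ q) ↔ (p → p)) → (p ∨ q)) = 1/7 ↔ 1 = 1/7

1/7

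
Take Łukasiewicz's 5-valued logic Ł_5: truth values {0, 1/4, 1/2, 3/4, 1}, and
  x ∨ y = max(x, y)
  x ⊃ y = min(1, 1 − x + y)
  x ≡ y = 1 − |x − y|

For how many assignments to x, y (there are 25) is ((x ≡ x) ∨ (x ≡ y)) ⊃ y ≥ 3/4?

10

value 1: 5 assignments (counts)
value 3/4: 5 assignments (counts)
value 1/2: 5 assignments
value 1/4: 5 assignments
value 0: 5 assignments
So 10 of the 25 assignments meet the threshold.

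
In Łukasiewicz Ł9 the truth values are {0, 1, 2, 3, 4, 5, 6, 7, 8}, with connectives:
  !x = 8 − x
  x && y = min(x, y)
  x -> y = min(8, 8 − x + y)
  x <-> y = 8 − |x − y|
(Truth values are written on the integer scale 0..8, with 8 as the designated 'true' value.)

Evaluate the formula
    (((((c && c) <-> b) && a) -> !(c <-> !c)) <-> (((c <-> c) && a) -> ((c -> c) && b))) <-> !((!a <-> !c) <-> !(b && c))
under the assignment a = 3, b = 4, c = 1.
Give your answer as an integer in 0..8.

1

c && c = 1 && 1 = 1
(c && c) <-> b = 1 <-> 4 = 5
((c && c) <-> b) && a = 5 && 3 = 3
!c = !1 = 7
c <-> !c = 1 <-> 7 = 2
!(c <-> !c) = !2 = 6
(((c && c) <-> b) && a) -> !(c <-> !c) = 3 -> 6 = 8
c <-> c = 1 <-> 1 = 8
(c <-> c) && a = 8 && 3 = 3
c -> c = 1 -> 1 = 8
(c -> c) && b = 8 && 4 = 4
((c <-> c) && a) -> ((c -> c) && b) = 3 -> 4 = 8
((((c && c) <-> b) && a) -> !(c <-> !c)) <-> (((c <-> c) && a) -> ((c -> c) && b)) = 8 <-> 8 = 8
!a = !3 = 5
!c = !1 = 7
!a <-> !c = 5 <-> 7 = 6
b && c = 4 && 1 = 1
!(b && c) = !1 = 7
(!a <-> !c) <-> !(b && c) = 6 <-> 7 = 7
!((!a <-> !c) <-> !(b && c)) = !7 = 1
(((((c && c) <-> b) && a) -> !(c <-> !c)) <-> (((c <-> c) && a) -> ((c -> c) && b))) <-> !((!a <-> !c) <-> !(b && c)) = 8 <-> 1 = 1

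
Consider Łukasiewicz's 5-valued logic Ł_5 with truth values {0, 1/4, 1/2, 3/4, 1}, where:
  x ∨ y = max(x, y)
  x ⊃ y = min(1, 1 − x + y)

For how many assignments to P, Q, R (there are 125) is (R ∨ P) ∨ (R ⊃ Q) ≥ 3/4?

122

value 1: 101 assignments (counts)
value 3/4: 21 assignments (counts)
value 1/2: 3 assignments
So 122 of the 125 assignments meet the threshold.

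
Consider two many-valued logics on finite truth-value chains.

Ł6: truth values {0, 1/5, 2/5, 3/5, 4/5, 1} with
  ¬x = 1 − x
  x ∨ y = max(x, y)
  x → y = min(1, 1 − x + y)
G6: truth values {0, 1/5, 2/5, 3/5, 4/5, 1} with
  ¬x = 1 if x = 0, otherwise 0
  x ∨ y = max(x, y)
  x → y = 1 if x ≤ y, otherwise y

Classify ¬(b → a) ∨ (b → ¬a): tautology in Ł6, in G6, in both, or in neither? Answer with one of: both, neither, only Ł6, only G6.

neither

In Ł6: at a = 1/5, b = 1 the value is 4/5 — not a tautology.
In G6: at a = 1/5, b = 1/5 the value is 0 — not a tautology.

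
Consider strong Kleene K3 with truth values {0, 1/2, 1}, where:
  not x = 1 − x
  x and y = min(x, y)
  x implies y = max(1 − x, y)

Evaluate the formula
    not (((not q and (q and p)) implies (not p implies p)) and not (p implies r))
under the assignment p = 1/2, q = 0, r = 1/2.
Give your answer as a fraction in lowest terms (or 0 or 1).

1/2

not q = not 0 = 1
q and p = 0 and 1/2 = 0
not q and (q and p) = 1 and 0 = 0
not p = not 1/2 = 1/2
not p implies p = 1/2 implies 1/2 = 1/2
(not q and (q and p)) implies (not p implies p) = 0 implies 1/2 = 1
p implies r = 1/2 implies 1/2 = 1/2
not (p implies r) = not 1/2 = 1/2
((not q and (q and p)) implies (not p implies p)) and not (p implies r) = 1 and 1/2 = 1/2
not (((not q and (q and p)) implies (not p implies p)) and not (p implies r)) = not 1/2 = 1/2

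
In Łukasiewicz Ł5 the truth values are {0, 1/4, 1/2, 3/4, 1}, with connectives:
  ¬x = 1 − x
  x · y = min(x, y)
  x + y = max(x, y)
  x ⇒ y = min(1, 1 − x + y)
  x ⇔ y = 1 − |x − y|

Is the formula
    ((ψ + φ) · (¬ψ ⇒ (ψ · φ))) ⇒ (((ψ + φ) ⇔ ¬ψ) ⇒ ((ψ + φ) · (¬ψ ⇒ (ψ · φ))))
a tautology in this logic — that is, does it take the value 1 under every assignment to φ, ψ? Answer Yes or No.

At φ = 1, ψ = 3/4, for instance:
ψ + φ = 3/4 + 1 = 1
¬ψ = ¬3/4 = 1/4
ψ · φ = 3/4 · 1 = 3/4
¬ψ ⇒ (ψ · φ) = 1/4 ⇒ 3/4 = 1
(ψ + φ) · (¬ψ ⇒ (ψ · φ)) = 1 · 1 = 1
ψ + φ = 3/4 + 1 = 1
¬ψ = ¬3/4 = 1/4
(ψ + φ) ⇔ ¬ψ = 1 ⇔ 1/4 = 1/4
((ψ + φ) ⇔ ¬ψ) ⇒ ((ψ + φ) · (¬ψ ⇒ (ψ · φ))) = 1/4 ⇒ 1 = 1
((ψ + φ) · (¬ψ ⇒ (ψ · φ))) ⇒ (((ψ + φ) ⇔ ¬ψ) ⇒ ((ψ + φ) · (¬ψ ⇒ (ψ · φ)))) = 1 ⇒ 1 = 1
and checking the remaining 24 assignments likewise gives ≥ 1 in every case.

Yes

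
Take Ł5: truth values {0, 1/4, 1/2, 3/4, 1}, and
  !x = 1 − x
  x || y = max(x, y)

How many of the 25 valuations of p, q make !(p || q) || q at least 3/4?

value 1: 6 assignments (counts)
value 3/4: 8 assignments (counts)
value 1/2: 7 assignments
value 1/4: 3 assignments
value 0: 1 assignment
So 14 of the 25 assignments meet the threshold.

14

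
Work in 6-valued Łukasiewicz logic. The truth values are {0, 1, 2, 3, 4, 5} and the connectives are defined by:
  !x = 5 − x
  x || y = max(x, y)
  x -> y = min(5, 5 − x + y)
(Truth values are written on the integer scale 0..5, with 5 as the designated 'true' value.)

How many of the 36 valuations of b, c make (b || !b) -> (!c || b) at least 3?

31

value 5: 24 assignments (counts)
value 4: 5 assignments (counts)
value 3: 2 assignments (counts)
value 2: 3 assignments
value 1: 1 assignment
value 0: 1 assignment
So 31 of the 36 assignments meet the threshold.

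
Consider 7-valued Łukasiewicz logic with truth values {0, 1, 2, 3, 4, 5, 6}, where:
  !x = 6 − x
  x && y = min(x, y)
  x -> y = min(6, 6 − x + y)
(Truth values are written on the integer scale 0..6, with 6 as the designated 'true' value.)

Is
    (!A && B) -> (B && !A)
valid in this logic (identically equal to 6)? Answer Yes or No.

At A = 2, B = 2, for instance:
!A = !2 = 4
!A && B = 4 && 2 = 2
B && !A = 2 && 4 = 2
(!A && B) -> (B && !A) = 2 -> 2 = 6
and checking the remaining 48 assignments likewise gives ≥ 6 in every case.

Yes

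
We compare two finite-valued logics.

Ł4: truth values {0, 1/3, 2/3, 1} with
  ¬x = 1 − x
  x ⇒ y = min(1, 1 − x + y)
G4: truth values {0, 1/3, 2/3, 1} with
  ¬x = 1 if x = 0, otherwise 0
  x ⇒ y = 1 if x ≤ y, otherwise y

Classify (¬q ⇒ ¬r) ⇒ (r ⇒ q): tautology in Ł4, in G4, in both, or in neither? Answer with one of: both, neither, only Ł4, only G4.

In Ł4: every assignment gives 1 — tautology.
In G4: at q = 1/3, r = 2/3 the value is 1/3 — not a tautology.

only Ł4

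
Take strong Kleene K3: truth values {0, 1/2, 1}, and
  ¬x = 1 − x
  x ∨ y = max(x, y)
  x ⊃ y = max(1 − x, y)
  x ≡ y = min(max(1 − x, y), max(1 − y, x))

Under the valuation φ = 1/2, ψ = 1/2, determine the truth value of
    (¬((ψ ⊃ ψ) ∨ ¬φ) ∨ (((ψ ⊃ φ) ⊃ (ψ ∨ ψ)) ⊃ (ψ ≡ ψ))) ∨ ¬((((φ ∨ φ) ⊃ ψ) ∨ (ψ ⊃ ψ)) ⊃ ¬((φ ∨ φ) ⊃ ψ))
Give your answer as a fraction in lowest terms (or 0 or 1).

ψ ⊃ ψ = 1/2 ⊃ 1/2 = 1/2
¬φ = ¬1/2 = 1/2
(ψ ⊃ ψ) ∨ ¬φ = 1/2 ∨ 1/2 = 1/2
¬((ψ ⊃ ψ) ∨ ¬φ) = ¬1/2 = 1/2
ψ ⊃ φ = 1/2 ⊃ 1/2 = 1/2
ψ ∨ ψ = 1/2 ∨ 1/2 = 1/2
(ψ ⊃ φ) ⊃ (ψ ∨ ψ) = 1/2 ⊃ 1/2 = 1/2
ψ ≡ ψ = 1/2 ≡ 1/2 = 1/2
((ψ ⊃ φ) ⊃ (ψ ∨ ψ)) ⊃ (ψ ≡ ψ) = 1/2 ⊃ 1/2 = 1/2
¬((ψ ⊃ ψ) ∨ ¬φ) ∨ (((ψ ⊃ φ) ⊃ (ψ ∨ ψ)) ⊃ (ψ ≡ ψ)) = 1/2 ∨ 1/2 = 1/2
φ ∨ φ = 1/2 ∨ 1/2 = 1/2
(φ ∨ φ) ⊃ ψ = 1/2 ⊃ 1/2 = 1/2
ψ ⊃ ψ = 1/2 ⊃ 1/2 = 1/2
((φ ∨ φ) ⊃ ψ) ∨ (ψ ⊃ ψ) = 1/2 ∨ 1/2 = 1/2
φ ∨ φ = 1/2 ∨ 1/2 = 1/2
(φ ∨ φ) ⊃ ψ = 1/2 ⊃ 1/2 = 1/2
¬((φ ∨ φ) ⊃ ψ) = ¬1/2 = 1/2
(((φ ∨ φ) ⊃ ψ) ∨ (ψ ⊃ ψ)) ⊃ ¬((φ ∨ φ) ⊃ ψ) = 1/2 ⊃ 1/2 = 1/2
¬((((φ ∨ φ) ⊃ ψ) ∨ (ψ ⊃ ψ)) ⊃ ¬((φ ∨ φ) ⊃ ψ)) = ¬1/2 = 1/2
(¬((ψ ⊃ ψ) ∨ ¬φ) ∨ (((ψ ⊃ φ) ⊃ (ψ ∨ ψ)) ⊃ (ψ ≡ ψ))) ∨ ¬((((φ ∨ φ) ⊃ ψ) ∨ (ψ ⊃ ψ)) ⊃ ¬((φ ∨ φ) ⊃ ψ)) = 1/2 ∨ 1/2 = 1/2

1/2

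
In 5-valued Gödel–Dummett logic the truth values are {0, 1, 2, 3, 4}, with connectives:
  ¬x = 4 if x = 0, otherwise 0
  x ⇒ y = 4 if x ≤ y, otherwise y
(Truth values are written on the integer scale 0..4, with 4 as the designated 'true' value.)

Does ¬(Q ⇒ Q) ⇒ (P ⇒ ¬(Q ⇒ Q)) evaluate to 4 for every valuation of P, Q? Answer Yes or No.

At P = 3, Q = 3, for instance:
Q ⇒ Q = 3 ⇒ 3 = 4
¬(Q ⇒ Q) = ¬4 = 0
P ⇒ ¬(Q ⇒ Q) = 3 ⇒ 0 = 0
¬(Q ⇒ Q) ⇒ (P ⇒ ¬(Q ⇒ Q)) = 0 ⇒ 0 = 4
and checking the remaining 24 assignments likewise gives ≥ 4 in every case.

Yes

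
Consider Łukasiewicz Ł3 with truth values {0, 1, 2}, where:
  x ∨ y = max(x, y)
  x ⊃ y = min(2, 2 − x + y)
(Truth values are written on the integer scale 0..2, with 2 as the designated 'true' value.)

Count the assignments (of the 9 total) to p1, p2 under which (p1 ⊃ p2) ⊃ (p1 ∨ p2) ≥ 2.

p1 = 0, p2 = 0 ↦ 0  <
p1 = 0, p2 = 1 ↦ 1  <
p1 = 0, p2 = 2 ↦ 2  ≥
p1 = 1, p2 = 0 ↦ 2  ≥
p1 = 1, p2 = 1 ↦ 1  <
p1 = 1, p2 = 2 ↦ 2  ≥
p1 = 2, p2 = 0 ↦ 2  ≥
p1 = 2, p2 = 1 ↦ 2  ≥
p1 = 2, p2 = 2 ↦ 2  ≥
So 6 of the 9 assignments meet the threshold.

6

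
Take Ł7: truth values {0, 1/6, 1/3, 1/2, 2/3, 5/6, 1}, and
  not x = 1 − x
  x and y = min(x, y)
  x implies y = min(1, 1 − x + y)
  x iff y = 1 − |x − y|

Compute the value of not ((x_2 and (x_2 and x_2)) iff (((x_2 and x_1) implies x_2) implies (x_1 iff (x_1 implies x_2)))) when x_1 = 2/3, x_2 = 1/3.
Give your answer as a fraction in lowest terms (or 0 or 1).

x_2 and x_2 = 1/3 and 1/3 = 1/3
x_2 and (x_2 and x_2) = 1/3 and 1/3 = 1/3
x_2 and x_1 = 1/3 and 2/3 = 1/3
(x_2 and x_1) implies x_2 = 1/3 implies 1/3 = 1
x_1 implies x_2 = 2/3 implies 1/3 = 2/3
x_1 iff (x_1 implies x_2) = 2/3 iff 2/3 = 1
((x_2 and x_1) implies x_2) implies (x_1 iff (x_1 implies x_2)) = 1 implies 1 = 1
(x_2 and (x_2 and x_2)) iff (((x_2 and x_1) implies x_2) implies (x_1 iff (x_1 implies x_2))) = 1/3 iff 1 = 1/3
not ((x_2 and (x_2 and x_2)) iff (((x_2 and x_1) implies x_2) implies (x_1 iff (x_1 implies x_2)))) = not 1/3 = 2/3

2/3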